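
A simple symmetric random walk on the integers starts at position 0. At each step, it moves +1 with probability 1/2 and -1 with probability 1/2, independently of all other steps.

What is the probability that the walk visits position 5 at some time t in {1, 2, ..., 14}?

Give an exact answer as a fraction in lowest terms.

Count via complement. Let g(t,s) = #length-t paths at position s with S_1..S_t all ≠ 5.
g(t,s) = g(t-1,s-1) + g(t-1,s+1) for s ≠ 5; g(t,5) = 0.
t=0: g(0,0)=1
t=1: g(1,-1)=1 g(1,1)=1
t=2: g(2,-2)=1 g(2,0)=2 g(2,2)=1
t=3: g(3,-3)=1 g(3,-1)=3 g(3,1)=3 g(3,3)=1
t=4: g(4,-4)=1 g(4,-2)=4 g(4,0)=6 g(4,2)=4 g(4,4)=1
t=5: g(5,-5)=1 g(5,-3)=5 g(5,-1)=10 g(5,1)=10 g(5,3)=5
t=6: g(6,-6)=1 g(6,-4)=6 g(6,-2)=15 g(6,0)=20 g(6,2)=15 g(6,4)=5
t=7: g(7,-7)=1 g(7,-5)=7 g(7,-3)=21 g(7,-1)=35 g(7,1)=35 g(7,3)=20
t=8: g(8,-8)=1 g(8,-6)=8 g(8,-4)=28 g(8,-2)=56 g(8,0)=70 g(8,2)=55 g(8,4)=20
t=9: g(9,-9)=1 g(9,-7)=9 g(9,-5)=36 g(9,-3)=84 g(9,-1)=126 g(9,1)=125 g(9,3)=75
t=10: g(10,-10)=1 g(10,-8)=10 g(10,-6)=45 g(10,-4)=120 g(10,-2)=210 g(10,0)=251 g(10,2)=200 g(10,4)=75
t=11: g(11,-11)=1 g(11,-9)=11 g(11,-7)=55 g(11,-5)=165 g(11,-3)=330 g(11,-1)=461 g(11,1)=451 g(11,3)=275
t=12: g(12,-12)=1 g(12,-10)=12 g(12,-8)=66 g(12,-6)=220 g(12,-4)=495 g(12,-2)=791 g(12,0)=912 g(12,2)=726 g(12,4)=275
t=13: g(13,-13)=1 g(13,-11)=13 g(13,-9)=78 g(13,-7)=286 g(13,-5)=715 g(13,-3)=1286 g(13,-1)=1703 g(13,1)=1638 g(13,3)=1001
t=14: g(14,-14)=1 g(14,-12)=14 g(14,-10)=91 g(14,-8)=364 g(14,-6)=1001 g(14,-4)=2001 g(14,-2)=2989 g(14,0)=3341 g(14,2)=2639 g(14,4)=1001
Paths never hitting 5: Σ_s g(14,s) = 13442
Paths hitting 5: 2^14 - 13442 = 2942
P = 2942/16384 = 1471/8192

Answer: 1471/8192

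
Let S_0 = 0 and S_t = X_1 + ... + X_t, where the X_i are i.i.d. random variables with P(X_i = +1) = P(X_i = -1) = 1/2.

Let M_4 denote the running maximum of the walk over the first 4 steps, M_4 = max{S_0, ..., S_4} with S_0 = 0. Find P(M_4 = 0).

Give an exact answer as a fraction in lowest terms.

Answer: 3/8

Derivation:
Let M_4 = max(S_0,...,S_4). Use the reflection principle: for j ≥ 1, #{paths with M_4 ≥ j} = #{S_4 ≥ j} + #{S_4 ≥ j+1}.
P(M_4 ≥ 0) = 1 since S_0 = 0, so #{M_4 ≥ 0} = 16.
#{M_4 ≥ 1} = #{S_4 ≥ 1} + #{S_4 ≥ 2} = 5 + 5 = 10.
#{M_4 = 0} = 16 - 10 = 6.
P(M_4 = 0) = 6/16 = 3/8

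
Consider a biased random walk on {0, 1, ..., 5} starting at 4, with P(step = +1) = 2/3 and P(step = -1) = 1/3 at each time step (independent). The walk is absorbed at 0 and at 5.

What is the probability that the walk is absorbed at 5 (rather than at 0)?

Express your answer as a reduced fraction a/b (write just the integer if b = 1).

Biased walk: p = 2/3, q = 1/3, r = q/p = 1/2
Gambler's ruin: P(hit 5 before 0 | start at 4) = (1 - r^a)/(1 - r^N)
r^4 = 1/16; r^5 = 1/32
P = (1 - 1/16) / (1 - 1/32) = 15/16 / 31/32 = 30/31

Answer: 30/31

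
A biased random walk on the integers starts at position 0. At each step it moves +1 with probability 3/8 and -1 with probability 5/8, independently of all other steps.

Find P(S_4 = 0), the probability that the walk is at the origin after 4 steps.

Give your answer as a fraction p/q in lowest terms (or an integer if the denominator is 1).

Answer: 675/2048

Derivation:
To be at 0 after 4 steps: need exactly 2 steps of +1 and 2 of -1.
Number of such sequences: C(4,2) = 6
Each has probability (3/8)^2 · (5/8)^2 = 225/4096
P = 6 · 225/4096 = 675/2048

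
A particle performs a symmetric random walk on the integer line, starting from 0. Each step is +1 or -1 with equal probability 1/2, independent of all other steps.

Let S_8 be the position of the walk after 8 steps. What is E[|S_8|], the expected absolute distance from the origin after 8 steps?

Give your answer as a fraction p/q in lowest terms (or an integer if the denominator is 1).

Answer: 35/16

Derivation:
S_8 takes values m ≡ 0 (mod 2) with |m| ≤ 8; P(S_8=m) = C(8,(8+m)/2)/2^8.
Total paths: 2^8 = 256
Distribution: P(S=-8)=1/256, P(S=-6)=8/256, P(S=-4)=28/256, P(S=-2)=56/256, P(S=0)=70/256, P(S=2)=56/256, P(S=4)=28/256, P(S=6)=8/256, P(S=8)=1/256
E[|S_8|] = Σ_m |m|·P(S_8=m) = 560/256 = 35/16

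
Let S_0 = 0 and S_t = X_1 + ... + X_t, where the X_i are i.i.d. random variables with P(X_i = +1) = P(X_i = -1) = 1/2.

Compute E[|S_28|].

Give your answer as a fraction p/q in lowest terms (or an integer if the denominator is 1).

S_28 takes values m ≡ 0 (mod 2) with |m| ≤ 28; P(S_28=m) = C(28,(28+m)/2)/2^28.
Total paths: 2^28 = 268435456
Distribution: P(S=-28)=1/268435456, P(S=-26)=28/268435456, P(S=-24)=378/268435456, P(S=-22)=3276/268435456, P(S=-20)=20475/268435456, P(S=-18)=98280/268435456, P(S=-16)=376740/268435456, P(S=-14)=1184040/268435456, P(S=-12)=3108105/268435456, P(S=-10)=6906900/268435456, P(S=-8)=13123110/268435456, P(S=-6)=21474180/268435456, P(S=-4)=30421755/268435456, P(S=-2)=37442160/268435456, P(S=0)=40116600/268435456, P(S=2)=37442160/268435456, P(S=4)=30421755/268435456, P(S=6)=21474180/268435456, P(S=8)=13123110/268435456, P(S=10)=6906900/268435456, P(S=12)=3108105/268435456, P(S=14)=1184040/268435456, P(S=16)=376740/268435456, P(S=18)=98280/268435456, P(S=20)=20475/268435456, P(S=22)=3276/268435456, P(S=24)=378/268435456, P(S=26)=28/268435456, P(S=28)=1/268435456
E[|S_28|] = Σ_m |m|·P(S_28=m) = 1123264800/268435456 = 35102025/8388608

Answer: 35102025/8388608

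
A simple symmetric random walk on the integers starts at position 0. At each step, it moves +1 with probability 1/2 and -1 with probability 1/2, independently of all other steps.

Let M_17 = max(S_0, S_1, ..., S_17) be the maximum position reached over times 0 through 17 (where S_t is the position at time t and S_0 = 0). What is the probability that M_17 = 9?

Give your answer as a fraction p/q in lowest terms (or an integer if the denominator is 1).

Answer: 595/32768

Derivation:
Let M_17 = max(S_0,...,S_17). Use the reflection principle: for j ≥ 1, #{paths with M_17 ≥ j} = #{S_17 ≥ j} + #{S_17 ≥ j+1}.
By reflection, #{M_17 ≥ 9} = #{S_17 ≥ 9} + #{S_17 ≥ 10} = 3214 + 834 = 4048.
#{M_17 ≥ 10} = #{S_17 ≥ 10} + #{S_17 ≥ 11} = 834 + 834 = 1668.
#{M_17 = 9} = 4048 - 1668 = 2380.
P(M_17 = 9) = 2380/131072 = 595/32768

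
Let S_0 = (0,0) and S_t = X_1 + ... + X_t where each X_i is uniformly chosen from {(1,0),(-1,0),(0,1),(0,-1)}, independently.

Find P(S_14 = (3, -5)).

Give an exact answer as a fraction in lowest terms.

Answer: 273273/67108864

Derivation:
Let h be the number of horizontal steps (so 14-h are vertical). To end at (3,-5) need (h+3)/2 right-steps and ((14-h)-5)/2 up-steps.
Sum over h with 3 ≤ h ≤ 9, h ≡ 1 (mod 2), 14-h ≡ 1 (mod 2):
h=3: C(14,3)·C(3,3)·C(11,3) = 364·1·165 = 60060
h=5: C(14,5)·C(5,4)·C(9,2) = 2002·5·36 = 360360
h=7: C(14,7)·C(7,5)·C(7,1) = 3432·21·7 = 504504
h=9: C(14,9)·C(9,6)·C(5,0) = 2002·84·1 = 168168
Total favorable: 1093092
Total paths: 4^14 = 268435456
P = 1093092/268435456 = 273273/67108864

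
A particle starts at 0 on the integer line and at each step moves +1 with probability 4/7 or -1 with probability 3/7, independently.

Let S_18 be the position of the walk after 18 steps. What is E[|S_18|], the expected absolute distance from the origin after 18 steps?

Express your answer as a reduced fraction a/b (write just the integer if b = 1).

S_18 takes values m ≡ 0 (mod 2) with |m| ≤ 18; P(S_18=m) = C(18,(18+m)/2) · (4/7)^((18+m)/2) · (3/7)^((18-m)/2).
Distribution: P(S=-18)=387420489/1628413597910449, P(S=-16)=9298091736/1628413597910449, P(S=-14)=105378373008/1628413597910449, P(S=-12)=749357319168/1628413597910449, P(S=-10)=3746786595840/1628413597910449, P(S=-8)=1998286184448/232630513987207, P(S=-6)=5772826755072/232630513987207, P(S=-4)=92365228081152/1628413597910449, P(S=-2)=169336251482112/1628413597910449, P(S=0)=250868520714240/1628413597910449, P(S=2)=301042224857088/1628413597910449, P(S=4)=291919733194752/1628413597910449, P(S=6)=32435525910528/232630513987207, P(S=8)=19960323637248/232630513987207, P(S=10)=66534412124160/1628413597910449, P(S=12)=23656679866368/1628413597910449, P(S=14)=5914169966592/1628413597910449, P(S=16)=927712935936/1628413597910449, P(S=18)=68719476736/1628413597910449
E[|S_18|] = Σ_m |m|·P(S_18=m) = 6408523970525826/1628413597910449

Answer: 6408523970525826/1628413597910449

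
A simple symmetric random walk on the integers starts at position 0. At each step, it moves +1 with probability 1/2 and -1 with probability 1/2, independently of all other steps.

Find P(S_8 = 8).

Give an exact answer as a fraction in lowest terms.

To reach position 8 after 8 steps: need 8 steps of +1 and 0 of -1.
Favorable paths: C(8,8) = 1
Total paths: 2^8 = 256
P = 1/256 = 1/256

Answer: 1/256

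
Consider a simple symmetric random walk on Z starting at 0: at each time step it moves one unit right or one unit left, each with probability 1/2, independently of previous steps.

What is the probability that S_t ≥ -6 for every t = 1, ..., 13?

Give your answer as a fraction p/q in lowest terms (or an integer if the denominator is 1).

Let f(t,s) = #length-t paths at position s with S_1..S_t all ≥ -6.
f(t,s) = f(t-1,s-1) + f(t-1,s+1) for s ≥ -6; f(t,s) = 0 for s < -6.
t=0: f(0,0)=1
t=1: f(1,-1)=1 f(1,1)=1
t=2: f(2,-2)=1 f(2,0)=2 f(2,2)=1
t=3: f(3,-3)=1 f(3,-1)=3 f(3,1)=3 f(3,3)=1
t=4: f(4,-4)=1 f(4,-2)=4 f(4,0)=6 f(4,2)=4 f(4,4)=1
t=5: f(5,-5)=1 f(5,-3)=5 f(5,-1)=10 f(5,1)=10 f(5,3)=5 f(5,5)=1
t=6: f(6,-6)=1 f(6,-4)=6 f(6,-2)=15 f(6,0)=20 f(6,2)=15 f(6,4)=6 f(6,6)=1
t=7: f(7,-5)=7 f(7,-3)=21 f(7,-1)=35 f(7,1)=35 f(7,3)=21 f(7,5)=7 f(7,7)=1
t=8: f(8,-6)=7 f(8,-4)=28 f(8,-2)=56 f(8,0)=70 f(8,2)=56 f(8,4)=28 f(8,6)=8 f(8,8)=1
t=9: f(9,-5)=35 f(9,-3)=84 f(9,-1)=126 f(9,1)=126 f(9,3)=84 f(9,5)=36 f(9,7)=9 f(9,9)=1
t=10: f(10,-6)=35 f(10,-4)=119 f(10,-2)=210 f(10,0)=252 f(10,2)=210 f(10,4)=120 f(10,6)=45 f(10,8)=10 f(10,10)=1
t=11: f(11,-5)=154 f(11,-3)=329 f(11,-1)=462 f(11,1)=462 f(11,3)=330 f(11,5)=165 f(11,7)=55 f(11,9)=11 f(11,11)=1
t=12: f(12,-6)=154 f(12,-4)=483 f(12,-2)=791 f(12,0)=924 f(12,2)=792 f(12,4)=495 f(12,6)=220 f(12,8)=66 f(12,10)=12 f(12,12)=1
t=13: f(13,-5)=637 f(13,-3)=1274 f(13,-1)=1715 f(13,1)=1716 f(13,3)=1287 f(13,5)=715 f(13,7)=286 f(13,9)=78 f(13,11)=13 f(13,13)=1
Σ_s f(13,s) = 7722
P = 7722/8192 = 3861/4096

Answer: 3861/4096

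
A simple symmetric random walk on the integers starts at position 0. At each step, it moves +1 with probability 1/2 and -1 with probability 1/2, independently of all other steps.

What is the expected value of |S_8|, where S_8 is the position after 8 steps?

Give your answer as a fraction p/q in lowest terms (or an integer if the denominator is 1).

S_8 takes values m ≡ 0 (mod 2) with |m| ≤ 8; P(S_8=m) = C(8,(8+m)/2)/2^8.
Total paths: 2^8 = 256
Distribution: P(S=-8)=1/256, P(S=-6)=8/256, P(S=-4)=28/256, P(S=-2)=56/256, P(S=0)=70/256, P(S=2)=56/256, P(S=4)=28/256, P(S=6)=8/256, P(S=8)=1/256
E[|S_8|] = Σ_m |m|·P(S_8=m) = 560/256 = 35/16

Answer: 35/16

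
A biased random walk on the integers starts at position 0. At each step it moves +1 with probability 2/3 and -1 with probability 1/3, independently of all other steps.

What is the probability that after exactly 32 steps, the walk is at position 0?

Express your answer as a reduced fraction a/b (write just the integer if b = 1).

Answer: 4376933826560/205891132094649

Derivation:
To be at 0 after 32 steps: need exactly 16 steps of +1 and 16 of -1.
Number of such sequences: C(32,16) = 601080390
Each has probability (2/3)^16 · (1/3)^16 = 65536/1853020188851841
P = 601080390 · 65536/1853020188851841 = 4376933826560/205891132094649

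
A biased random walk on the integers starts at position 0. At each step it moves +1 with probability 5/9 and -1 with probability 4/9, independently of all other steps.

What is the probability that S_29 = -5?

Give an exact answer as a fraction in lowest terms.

Answer: 24185258639360000000000000/523347633027360537213511521

Derivation:
To reach position -5 after 29 steps: need 12 steps of +1 and 17 steps of -1.
Number of such sequences: C(29,12) = 51895935
Each has probability (5/9)^12 · (4/9)^17 = 4194304000000000000/4710128697246244834921603689
P = 51895935 · 4194304000000000000/4710128697246244834921603689 = 24185258639360000000000000/523347633027360537213511521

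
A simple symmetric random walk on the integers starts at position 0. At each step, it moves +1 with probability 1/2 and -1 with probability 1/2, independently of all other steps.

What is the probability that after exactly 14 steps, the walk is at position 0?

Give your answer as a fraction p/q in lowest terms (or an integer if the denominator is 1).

To return to 0 after 14 steps: need exactly 7 steps of +1 and 7 of -1.
Favorable paths: C(14,7) = 3432
Total paths: 2^14 = 16384
P = 3432/16384 = 429/2048

Answer: 429/2048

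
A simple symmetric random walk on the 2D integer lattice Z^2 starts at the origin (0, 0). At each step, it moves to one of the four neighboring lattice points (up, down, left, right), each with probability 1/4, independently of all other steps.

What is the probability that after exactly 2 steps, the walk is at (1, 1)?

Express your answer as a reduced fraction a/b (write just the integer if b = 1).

Let h be the number of horizontal steps (so 2-h are vertical). To end at (1,1) need (h+1)/2 right-steps and ((2-h)+1)/2 up-steps.
Sum over h with 1 ≤ h ≤ 1, h ≡ 1 (mod 2), 2-h ≡ 1 (mod 2):
h=1: C(2,1)·C(1,1)·C(1,1) = 2·1·1 = 2
Total favorable: 2
Total paths: 4^2 = 16
P = 2/16 = 1/8

Answer: 1/8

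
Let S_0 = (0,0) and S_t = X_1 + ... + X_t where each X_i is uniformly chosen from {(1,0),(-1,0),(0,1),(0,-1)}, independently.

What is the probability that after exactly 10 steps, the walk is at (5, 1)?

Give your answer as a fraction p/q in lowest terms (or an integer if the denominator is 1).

Answer: 675/131072

Derivation:
Let h be the number of horizontal steps (so 10-h are vertical). To end at (5,1) need (h+5)/2 right-steps and ((10-h)+1)/2 up-steps.
Sum over h with 5 ≤ h ≤ 9, h ≡ 1 (mod 2), 10-h ≡ 1 (mod 2):
h=5: C(10,5)·C(5,5)·C(5,3) = 252·1·10 = 2520
h=7: C(10,7)·C(7,6)·C(3,2) = 120·7·3 = 2520
h=9: C(10,9)·C(9,7)·C(1,1) = 10·36·1 = 360
Total favorable: 5400
Total paths: 4^10 = 1048576
P = 5400/1048576 = 675/131072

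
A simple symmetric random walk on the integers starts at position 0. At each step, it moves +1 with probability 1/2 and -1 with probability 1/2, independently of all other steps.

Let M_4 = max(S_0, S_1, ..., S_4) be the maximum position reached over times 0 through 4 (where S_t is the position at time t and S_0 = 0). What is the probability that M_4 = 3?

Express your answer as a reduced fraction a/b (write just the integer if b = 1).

Answer: 1/16

Derivation:
Let M_4 = max(S_0,...,S_4). Use the reflection principle: for j ≥ 1, #{paths with M_4 ≥ j} = #{S_4 ≥ j} + #{S_4 ≥ j+1}.
By reflection, #{M_4 ≥ 3} = #{S_4 ≥ 3} + #{S_4 ≥ 4} = 1 + 1 = 2.
#{M_4 ≥ 4} = #{S_4 ≥ 4} + #{S_4 ≥ 5} = 1 + 0 = 1.
#{M_4 = 3} = 2 - 1 = 1.
P(M_4 = 3) = 1/16 = 1/16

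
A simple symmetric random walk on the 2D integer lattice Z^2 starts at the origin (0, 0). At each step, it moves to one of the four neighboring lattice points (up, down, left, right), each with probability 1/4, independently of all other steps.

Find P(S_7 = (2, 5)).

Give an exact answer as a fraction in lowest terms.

Let h be the number of horizontal steps (so 7-h are vertical). To end at (2,5) need (h+2)/2 right-steps and ((7-h)+5)/2 up-steps.
Sum over h with 2 ≤ h ≤ 2, h ≡ 0 (mod 2), 7-h ≡ 1 (mod 2):
h=2: C(7,2)·C(2,2)·C(5,5) = 21·1·1 = 21
Total favorable: 21
Total paths: 4^7 = 16384
P = 21/16384 = 21/16384

Answer: 21/16384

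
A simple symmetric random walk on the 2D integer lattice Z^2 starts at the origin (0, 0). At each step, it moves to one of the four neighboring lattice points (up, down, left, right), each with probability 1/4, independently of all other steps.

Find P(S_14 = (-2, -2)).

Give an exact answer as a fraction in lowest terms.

Let h be the number of horizontal steps (so 14-h are vertical). To end at (-2,-2) need (h-2)/2 right-steps and ((14-h)-2)/2 up-steps.
Sum over h with 2 ≤ h ≤ 12, h ≡ 0 (mod 2), 14-h ≡ 0 (mod 2):
h=2: C(14,2)·C(2,0)·C(12,5) = 91·1·792 = 72072
h=4: C(14,4)·C(4,1)·C(10,4) = 1001·4·210 = 840840
h=6: C(14,6)·C(6,2)·C(8,3) = 3003·15·56 = 2522520
h=8: C(14,8)·C(8,3)·C(6,2) = 3003·56·15 = 2522520
h=10: C(14,10)·C(10,4)·C(4,1) = 1001·210·4 = 840840
h=12: C(14,12)·C(12,5)·C(2,0) = 91·792·1 = 72072
Total favorable: 6870864
Total paths: 4^14 = 268435456
P = 6870864/268435456 = 429429/16777216

Answer: 429429/16777216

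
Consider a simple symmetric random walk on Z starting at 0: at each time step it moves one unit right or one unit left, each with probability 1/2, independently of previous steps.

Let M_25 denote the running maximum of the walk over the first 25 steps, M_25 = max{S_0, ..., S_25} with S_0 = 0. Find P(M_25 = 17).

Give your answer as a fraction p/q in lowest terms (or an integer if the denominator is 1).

Answer: 6325/16777216

Derivation:
Let M_25 = max(S_0,...,S_25). Use the reflection principle: for j ≥ 1, #{paths with M_25 ≥ j} = #{S_25 ≥ j} + #{S_25 ≥ j+1}.
By reflection, #{M_25 ≥ 17} = #{S_25 ≥ 17} + #{S_25 ≥ 18} = 15276 + 2626 = 17902.
#{M_25 ≥ 18} = #{S_25 ≥ 18} + #{S_25 ≥ 19} = 2626 + 2626 = 5252.
#{M_25 = 17} = 17902 - 5252 = 12650.
P(M_25 = 17) = 12650/33554432 = 6325/16777216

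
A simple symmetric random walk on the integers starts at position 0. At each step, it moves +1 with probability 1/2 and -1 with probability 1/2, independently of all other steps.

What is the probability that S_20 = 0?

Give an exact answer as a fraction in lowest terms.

To return to 0 after 20 steps: need exactly 10 steps of +1 and 10 of -1.
Favorable paths: C(20,10) = 184756
Total paths: 2^20 = 1048576
P = 184756/1048576 = 46189/262144

Answer: 46189/262144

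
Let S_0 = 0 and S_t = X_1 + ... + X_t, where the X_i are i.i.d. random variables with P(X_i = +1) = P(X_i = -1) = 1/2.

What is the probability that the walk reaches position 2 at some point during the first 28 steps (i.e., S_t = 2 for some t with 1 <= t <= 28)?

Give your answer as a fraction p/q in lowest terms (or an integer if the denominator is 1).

Answer: 23859587/33554432

Derivation:
Count via complement. Let g(t,s) = #length-t paths at position s with S_1..S_t all ≠ 2.
g(t,s) = g(t-1,s-1) + g(t-1,s+1) for s ≠ 2; g(t,2) = 0.
t=0: g(0,0)=1
t=1: g(1,-1)=1 g(1,1)=1
t=2: g(2,-2)=1 g(2,0)=2
t=3: g(3,-3)=1 g(3,-1)=3 g(3,1)=2
t=4: g(4,-4)=1 g(4,-2)=4 g(4,0)=5
t=5: g(5,-5)=1 g(5,-3)=5 g(5,-1)=9 g(5,1)=5
t=6: g(6,-6)=1 g(6,-4)=6 g(6,-2)=14 g(6,0)=14
t=7: g(7,-7)=1 g(7,-5)=7 g(7,-3)=20 g(7,-1)=28 g(7,1)=14
t=8: g(8,-8)=1 g(8,-6)=8 g(8,-4)=27 g(8,-2)=48 g(8,0)=42
t=9: g(9,-9)=1 g(9,-7)=9 g(9,-5)=35 g(9,-3)=75 g(9,-1)=90 g(9,1)=42
t=10: g(10,-10)=1 g(10,-8)=10 g(10,-6)=44 g(10,-4)=110 g(10,-2)=165 g(10,0)=132
t=11: g(11,-11)=1 g(11,-9)=11 g(11,-7)=54 g(11,-5)=154 g(11,-3)=275 g(11,-1)=297 g(11,1)=132
t=12: g(12,-12)=1 g(12,-10)=12 g(12,-8)=65 g(12,-6)=208 g(12,-4)=429 g(12,-2)=572 g(12,0)=429
t=13: g(13,-13)=1 g(13,-11)=13 g(13,-9)=77 g(13,-7)=273 g(13,-5)=637 g(13,-3)=1001 g(13,-1)=1001 g(13,1)=429
t=14: g(14,-14)=1 g(14,-12)=14 g(14,-10)=90 g(14,-8)=350 g(14,-6)=910 g(14,-4)=1638 g(14,-2)=2002 g(14,0)=1430
t=15: g(15,-15)=1 g(15,-13)=15 g(15,-11)=104 g(15,-9)=440 g(15,-7)=1260 g(15,-5)=2548 g(15,-3)=3640 g(15,-1)=3432 g(15,1)=1430
t=16: g(16,-16)=1 g(16,-14)=16 g(16,-12)=119 g(16,-10)=544 g(16,-8)=1700 g(16,-6)=3808 g(16,-4)=6188 g(16,-2)=7072 g(16,0)=4862
t=17: g(17,-17)=1 g(17,-15)=17 g(17,-13)=135 g(17,-11)=663 g(17,-9)=2244 g(17,-7)=5508 g(17,-5)=9996 g(17,-3)=13260 g(17,-1)=11934 g(17,1)=4862
t=18: g(18,-18)=1 g(18,-16)=18 g(18,-14)=152 g(18,-12)=798 g(18,-10)=2907 g(18,-8)=7752 g(18,-6)=15504 g(18,-4)=23256 g(18,-2)=25194 g(18,0)=16796
t=19: g(19,-19)=1 g(19,-17)=19 g(19,-15)=170 g(19,-13)=950 g(19,-11)=3705 g(19,-9)=10659 g(19,-7)=23256 g(19,-5)=38760 g(19,-3)=48450 g(19,-1)=41990 g(19,1)=16796
t=20: g(20,-20)=1 g(20,-18)=20 g(20,-16)=189 g(20,-14)=1120 g(20,-12)=4655 g(20,-10)=14364 g(20,-8)=33915 g(20,-6)=62016 g(20,-4)=87210 g(20,-2)=90440 g(20,0)=58786
t=21: g(21,-21)=1 g(21,-19)=21 g(21,-17)=209 g(21,-15)=1309 g(21,-13)=5775 g(21,-11)=19019 g(21,-9)=48279 g(21,-7)=95931 g(21,-5)=149226 g(21,-3)=177650 g(21,-1)=149226 g(21,1)=58786
t=22: g(22,-22)=1 g(22,-20)=22 g(22,-18)=230 g(22,-16)=1518 g(22,-14)=7084 g(22,-12)=24794 g(22,-10)=67298 g(22,-8)=144210 g(22,-6)=245157 g(22,-4)=326876 g(22,-2)=326876 g(22,0)=208012
t=23: g(23,-23)=1 g(23,-21)=23 g(23,-19)=252 g(23,-17)=1748 g(23,-15)=8602 g(23,-13)=31878 g(23,-11)=92092 g(23,-9)=211508 g(23,-7)=389367 g(23,-5)=572033 g(23,-3)=653752 g(23,-1)=534888 g(23,1)=208012
t=24: g(24,-24)=1 g(24,-22)=24 g(24,-20)=275 g(24,-18)=2000 g(24,-16)=10350 g(24,-14)=40480 g(24,-12)=123970 g(24,-10)=303600 g(24,-8)=600875 g(24,-6)=961400 g(24,-4)=1225785 g(24,-2)=1188640 g(24,0)=742900
t=25: g(25,-25)=1 g(25,-23)=25 g(25,-21)=299 g(25,-19)=2275 g(25,-17)=12350 g(25,-15)=50830 g(25,-13)=164450 g(25,-11)=427570 g(25,-9)=904475 g(25,-7)=1562275 g(25,-5)=2187185 g(25,-3)=2414425 g(25,-1)=1931540 g(25,1)=742900
t=26: g(26,-26)=1 g(26,-24)=26 g(26,-22)=324 g(26,-20)=2574 g(26,-18)=14625 g(26,-16)=63180 g(26,-14)=215280 g(26,-12)=592020 g(26,-10)=1332045 g(26,-8)=2466750 g(26,-6)=3749460 g(26,-4)=4601610 g(26,-2)=4345965 g(26,0)=2674440
t=27: g(27,-27)=1 g(27,-25)=27 g(27,-23)=350 g(27,-21)=2898 g(27,-19)=17199 g(27,-17)=77805 g(27,-15)=278460 g(27,-13)=807300 g(27,-11)=1924065 g(27,-9)=3798795 g(27,-7)=6216210 g(27,-5)=8351070 g(27,-3)=8947575 g(27,-1)=7020405 g(27,1)=2674440
t=28: g(28,-28)=1 g(28,-26)=28 g(28,-24)=377 g(28,-22)=3248 g(28,-20)=20097 g(28,-18)=95004 g(28,-16)=356265 g(28,-14)=1085760 g(28,-12)=2731365 g(28,-10)=5722860 g(28,-8)=10015005 g(28,-6)=14567280 g(28,-4)=17298645 g(28,-2)=15967980 g(28,0)=9694845
Paths never hitting 2: Σ_s g(28,s) = 77558760
Paths hitting 2: 2^28 - 77558760 = 190876696
P = 190876696/268435456 = 23859587/33554432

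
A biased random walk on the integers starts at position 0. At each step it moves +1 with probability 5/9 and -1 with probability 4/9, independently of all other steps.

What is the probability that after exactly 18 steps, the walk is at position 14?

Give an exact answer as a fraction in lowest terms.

To reach position 14 after 18 steps: need 16 steps of +1 and 2 steps of -1.
Number of such sequences: C(18,16) = 153
Each has probability (5/9)^16 · (4/9)^2 = 2441406250000/150094635296999121
P = 153 · 2441406250000/150094635296999121 = 41503906250000/16677181699666569

Answer: 41503906250000/16677181699666569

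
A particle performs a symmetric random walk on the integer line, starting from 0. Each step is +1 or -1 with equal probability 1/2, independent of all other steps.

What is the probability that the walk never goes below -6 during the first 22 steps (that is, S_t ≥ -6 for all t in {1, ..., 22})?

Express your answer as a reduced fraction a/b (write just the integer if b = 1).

Answer: 227069/262144

Derivation:
Let f(t,s) = #length-t paths at position s with S_1..S_t all ≥ -6.
f(t,s) = f(t-1,s-1) + f(t-1,s+1) for s ≥ -6; f(t,s) = 0 for s < -6.
t=0: f(0,0)=1
t=1: f(1,-1)=1 f(1,1)=1
t=2: f(2,-2)=1 f(2,0)=2 f(2,2)=1
t=3: f(3,-3)=1 f(3,-1)=3 f(3,1)=3 f(3,3)=1
t=4: f(4,-4)=1 f(4,-2)=4 f(4,0)=6 f(4,2)=4 f(4,4)=1
t=5: f(5,-5)=1 f(5,-3)=5 f(5,-1)=10 f(5,1)=10 f(5,3)=5 f(5,5)=1
t=6: f(6,-6)=1 f(6,-4)=6 f(6,-2)=15 f(6,0)=20 f(6,2)=15 f(6,4)=6 f(6,6)=1
t=7: f(7,-5)=7 f(7,-3)=21 f(7,-1)=35 f(7,1)=35 f(7,3)=21 f(7,5)=7 f(7,7)=1
t=8: f(8,-6)=7 f(8,-4)=28 f(8,-2)=56 f(8,0)=70 f(8,2)=56 f(8,4)=28 f(8,6)=8 f(8,8)=1
t=9: f(9,-5)=35 f(9,-3)=84 f(9,-1)=126 f(9,1)=126 f(9,3)=84 f(9,5)=36 f(9,7)=9 f(9,9)=1
t=10: f(10,-6)=35 f(10,-4)=119 f(10,-2)=210 f(10,0)=252 f(10,2)=210 f(10,4)=120 f(10,6)=45 f(10,8)=10 f(10,10)=1
t=11: f(11,-5)=154 f(11,-3)=329 f(11,-1)=462 f(11,1)=462 f(11,3)=330 f(11,5)=165 f(11,7)=55 f(11,9)=11 f(11,11)=1
t=12: f(12,-6)=154 f(12,-4)=483 f(12,-2)=791 f(12,0)=924 f(12,2)=792 f(12,4)=495 f(12,6)=220 f(12,8)=66 f(12,10)=12 f(12,12)=1
t=13: f(13,-5)=637 f(13,-3)=1274 f(13,-1)=1715 f(13,1)=1716 f(13,3)=1287 f(13,5)=715 f(13,7)=286 f(13,9)=78 f(13,11)=13 f(13,13)=1
t=14: f(14,-6)=637 f(14,-4)=1911 f(14,-2)=2989 f(14,0)=3431 f(14,2)=3003 f(14,4)=2002 f(14,6)=1001 f(14,8)=364 f(14,10)=91 f(14,12)=14 f(14,14)=1
t=15: f(15,-5)=2548 f(15,-3)=4900 f(15,-1)=6420 f(15,1)=6434 f(15,3)=5005 f(15,5)=3003 f(15,7)=1365 f(15,9)=455 f(15,11)=105 f(15,13)=15 f(15,15)=1
t=16: f(16,-6)=2548 f(16,-4)=7448 f(16,-2)=11320 f(16,0)=12854 f(16,2)=11439 f(16,4)=8008 f(16,6)=4368 f(16,8)=1820 f(16,10)=560 f(16,12)=120 f(16,14)=16 f(16,16)=1
t=17: f(17,-5)=9996 f(17,-3)=18768 f(17,-1)=24174 f(17,1)=24293 f(17,3)=19447 f(17,5)=12376 f(17,7)=6188 f(17,9)=2380 f(17,11)=680 f(17,13)=136 f(17,15)=17 f(17,17)=1
t=18: f(18,-6)=9996 f(18,-4)=28764 f(18,-2)=42942 f(18,0)=48467 f(18,2)=43740 f(18,4)=31823 f(18,6)=18564 f(18,8)=8568 f(18,10)=3060 f(18,12)=816 f(18,14)=153 f(18,16)=18 f(18,18)=1
t=19: f(19,-5)=38760 f(19,-3)=71706 f(19,-1)=91409 f(19,1)=92207 f(19,3)=75563 f(19,5)=50387 f(19,7)=27132 f(19,9)=11628 f(19,11)=3876 f(19,13)=969 f(19,15)=171 f(19,17)=19 f(19,19)=1
t=20: f(20,-6)=38760 f(20,-4)=110466 f(20,-2)=163115 f(20,0)=183616 f(20,2)=167770 f(20,4)=125950 f(20,6)=77519 f(20,8)=38760 f(20,10)=15504 f(20,12)=4845 f(20,14)=1140 f(20,16)=190 f(20,18)=20 f(20,20)=1
t=21: f(21,-5)=149226 f(21,-3)=273581 f(21,-1)=346731 f(21,1)=351386 f(21,3)=293720 f(21,5)=203469 f(21,7)=116279 f(21,9)=54264 f(21,11)=20349 f(21,13)=5985 f(21,15)=1330 f(21,17)=210 f(21,19)=21 f(21,21)=1
t=22: f(22,-6)=149226 f(22,-4)=422807 f(22,-2)=620312 f(22,0)=698117 f(22,2)=645106 f(22,4)=497189 f(22,6)=319748 f(22,8)=170543 f(22,10)=74613 f(22,12)=26334 f(22,14)=7315 f(22,16)=1540 f(22,18)=231 f(22,20)=22 f(22,22)=1
Σ_s f(22,s) = 3633104
P = 3633104/4194304 = 227069/262144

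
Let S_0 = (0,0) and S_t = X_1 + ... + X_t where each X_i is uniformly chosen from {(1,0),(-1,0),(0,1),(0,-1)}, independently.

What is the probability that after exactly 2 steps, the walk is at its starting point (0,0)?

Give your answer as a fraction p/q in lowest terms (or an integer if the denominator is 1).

Answer: 1/4

Derivation:
Let h be the number of horizontal steps (so 2-h are vertical). To end at (0,0) need (h+0)/2 right-steps and ((2-h)+0)/2 up-steps.
Sum over h with 0 ≤ h ≤ 2, h ≡ 0 (mod 2), 2-h ≡ 0 (mod 2):
h=0: C(2,0)·C(0,0)·C(2,1) = 1·1·2 = 2
h=2: C(2,2)·C(2,1)·C(0,0) = 1·2·1 = 2
Total favorable: 4
Total paths: 4^2 = 16
P = 4/16 = 1/4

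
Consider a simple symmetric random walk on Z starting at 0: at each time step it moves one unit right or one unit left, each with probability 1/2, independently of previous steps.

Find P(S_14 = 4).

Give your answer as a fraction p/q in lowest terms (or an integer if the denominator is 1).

Answer: 1001/8192

Derivation:
To reach position 4 after 14 steps: need 9 steps of +1 and 5 of -1.
Favorable paths: C(14,9) = 2002
Total paths: 2^14 = 16384
P = 2002/16384 = 1001/8192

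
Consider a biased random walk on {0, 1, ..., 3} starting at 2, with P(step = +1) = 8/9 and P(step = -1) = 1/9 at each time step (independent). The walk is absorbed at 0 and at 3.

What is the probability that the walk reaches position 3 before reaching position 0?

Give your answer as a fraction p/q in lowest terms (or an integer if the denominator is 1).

Biased walk: p = 8/9, q = 1/9, r = q/p = 1/8
Gambler's ruin: P(hit 3 before 0 | start at 2) = (1 - r^a)/(1 - r^N)
r^2 = 1/64; r^3 = 1/512
P = (1 - 1/64) / (1 - 1/512) = 63/64 / 511/512 = 72/73

Answer: 72/73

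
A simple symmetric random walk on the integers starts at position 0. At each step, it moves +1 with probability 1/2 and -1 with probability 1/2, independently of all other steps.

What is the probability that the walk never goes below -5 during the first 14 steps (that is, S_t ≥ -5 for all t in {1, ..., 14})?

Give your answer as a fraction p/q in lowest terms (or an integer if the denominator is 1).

Let f(t,s) = #length-t paths at position s with S_1..S_t all ≥ -5.
f(t,s) = f(t-1,s-1) + f(t-1,s+1) for s ≥ -5; f(t,s) = 0 for s < -5.
t=0: f(0,0)=1
t=1: f(1,-1)=1 f(1,1)=1
t=2: f(2,-2)=1 f(2,0)=2 f(2,2)=1
t=3: f(3,-3)=1 f(3,-1)=3 f(3,1)=3 f(3,3)=1
t=4: f(4,-4)=1 f(4,-2)=4 f(4,0)=6 f(4,2)=4 f(4,4)=1
t=5: f(5,-5)=1 f(5,-3)=5 f(5,-1)=10 f(5,1)=10 f(5,3)=5 f(5,5)=1
t=6: f(6,-4)=6 f(6,-2)=15 f(6,0)=20 f(6,2)=15 f(6,4)=6 f(6,6)=1
t=7: f(7,-5)=6 f(7,-3)=21 f(7,-1)=35 f(7,1)=35 f(7,3)=21 f(7,5)=7 f(7,7)=1
t=8: f(8,-4)=27 f(8,-2)=56 f(8,0)=70 f(8,2)=56 f(8,4)=28 f(8,6)=8 f(8,8)=1
t=9: f(9,-5)=27 f(9,-3)=83 f(9,-1)=126 f(9,1)=126 f(9,3)=84 f(9,5)=36 f(9,7)=9 f(9,9)=1
t=10: f(10,-4)=110 f(10,-2)=209 f(10,0)=252 f(10,2)=210 f(10,4)=120 f(10,6)=45 f(10,8)=10 f(10,10)=1
t=11: f(11,-5)=110 f(11,-3)=319 f(11,-1)=461 f(11,1)=462 f(11,3)=330 f(11,5)=165 f(11,7)=55 f(11,9)=11 f(11,11)=1
t=12: f(12,-4)=429 f(12,-2)=780 f(12,0)=923 f(12,2)=792 f(12,4)=495 f(12,6)=220 f(12,8)=66 f(12,10)=12 f(12,12)=1
t=13: f(13,-5)=429 f(13,-3)=1209 f(13,-1)=1703 f(13,1)=1715 f(13,3)=1287 f(13,5)=715 f(13,7)=286 f(13,9)=78 f(13,11)=13 f(13,13)=1
t=14: f(14,-4)=1638 f(14,-2)=2912 f(14,0)=3418 f(14,2)=3002 f(14,4)=2002 f(14,6)=1001 f(14,8)=364 f(14,10)=91 f(14,12)=14 f(14,14)=1
Σ_s f(14,s) = 14443
P = 14443/16384 = 14443/16384

Answer: 14443/16384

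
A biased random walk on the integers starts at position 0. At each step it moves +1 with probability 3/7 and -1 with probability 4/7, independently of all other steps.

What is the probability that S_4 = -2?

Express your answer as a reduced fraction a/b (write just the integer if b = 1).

Answer: 768/2401

Derivation:
To reach position -2 after 4 steps: need 1 step of +1 and 3 steps of -1.
Number of such sequences: C(4,1) = 4
Each has probability (3/7)^1 · (4/7)^3 = 192/2401
P = 4 · 192/2401 = 768/2401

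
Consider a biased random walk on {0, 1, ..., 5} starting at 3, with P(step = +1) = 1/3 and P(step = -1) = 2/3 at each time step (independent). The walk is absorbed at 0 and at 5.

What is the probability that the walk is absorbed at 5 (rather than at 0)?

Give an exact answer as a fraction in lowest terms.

Answer: 7/31

Derivation:
Biased walk: p = 1/3, q = 2/3, r = q/p = 2
Gambler's ruin: P(hit 5 before 0 | start at 3) = (1 - r^a)/(1 - r^N)
r^3 = 8; r^5 = 32
P = (1 - 8) / (1 - 32) = -7 / -31 = 7/31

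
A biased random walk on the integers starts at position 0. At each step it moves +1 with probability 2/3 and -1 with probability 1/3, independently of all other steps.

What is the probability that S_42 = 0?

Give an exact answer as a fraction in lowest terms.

To be at 0 after 42 steps: need exactly 21 steps of +1 and 21 of -1.
Number of such sequences: C(42,21) = 538257874440
Each has probability (2/3)^21 · (1/3)^21 = 2097152/109418989131512359209
P = 538257874440 · 2097152/109418989131512359209 = 376269525965864960/36472996377170786403

Answer: 376269525965864960/36472996377170786403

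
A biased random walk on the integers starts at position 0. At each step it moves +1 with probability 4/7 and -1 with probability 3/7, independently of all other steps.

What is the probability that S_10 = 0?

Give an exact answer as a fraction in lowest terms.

Answer: 8957952/40353607

Derivation:
To be at 0 after 10 steps: need exactly 5 steps of +1 and 5 of -1.
Number of such sequences: C(10,5) = 252
Each has probability (4/7)^5 · (3/7)^5 = 248832/282475249
P = 252 · 248832/282475249 = 8957952/40353607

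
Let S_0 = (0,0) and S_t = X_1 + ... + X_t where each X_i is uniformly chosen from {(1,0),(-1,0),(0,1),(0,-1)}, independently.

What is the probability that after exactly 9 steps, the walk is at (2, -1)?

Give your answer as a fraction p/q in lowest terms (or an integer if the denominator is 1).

Let h be the number of horizontal steps (so 9-h are vertical). To end at (2,-1) need (h+2)/2 right-steps and ((9-h)-1)/2 up-steps.
Sum over h with 2 ≤ h ≤ 8, h ≡ 0 (mod 2), 9-h ≡ 1 (mod 2):
h=2: C(9,2)·C(2,2)·C(7,3) = 36·1·35 = 1260
h=4: C(9,4)·C(4,3)·C(5,2) = 126·4·10 = 5040
h=6: C(9,6)·C(6,4)·C(3,1) = 84·15·3 = 3780
h=8: C(9,8)·C(8,5)·C(1,0) = 9·56·1 = 504
Total favorable: 10584
Total paths: 4^9 = 262144
P = 10584/262144 = 1323/32768

Answer: 1323/32768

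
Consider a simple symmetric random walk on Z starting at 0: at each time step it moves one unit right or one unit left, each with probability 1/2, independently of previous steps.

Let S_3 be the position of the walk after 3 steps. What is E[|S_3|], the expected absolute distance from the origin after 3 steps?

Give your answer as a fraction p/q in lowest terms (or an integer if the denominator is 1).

Answer: 3/2

Derivation:
S_3 takes values m ≡ 1 (mod 2) with |m| ≤ 3; P(S_3=m) = C(3,(3+m)/2)/2^3.
Total paths: 2^3 = 8
Distribution: P(S=-3)=1/8, P(S=-1)=3/8, P(S=1)=3/8, P(S=3)=1/8
E[|S_3|] = Σ_m |m|·P(S_3=m) = 12/8 = 3/2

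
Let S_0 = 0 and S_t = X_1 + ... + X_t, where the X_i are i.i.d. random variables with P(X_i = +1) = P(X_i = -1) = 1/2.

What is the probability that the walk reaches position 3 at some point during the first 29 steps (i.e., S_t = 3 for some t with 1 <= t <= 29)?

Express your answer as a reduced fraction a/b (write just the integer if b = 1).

Answer: 313889477/536870912

Derivation:
Count via complement. Let g(t,s) = #length-t paths at position s with S_1..S_t all ≠ 3.
g(t,s) = g(t-1,s-1) + g(t-1,s+1) for s ≠ 3; g(t,3) = 0.
t=0: g(0,0)=1
t=1: g(1,-1)=1 g(1,1)=1
t=2: g(2,-2)=1 g(2,0)=2 g(2,2)=1
t=3: g(3,-3)=1 g(3,-1)=3 g(3,1)=3
t=4: g(4,-4)=1 g(4,-2)=4 g(4,0)=6 g(4,2)=3
t=5: g(5,-5)=1 g(5,-3)=5 g(5,-1)=10 g(5,1)=9
t=6: g(6,-6)=1 g(6,-4)=6 g(6,-2)=15 g(6,0)=19 g(6,2)=9
t=7: g(7,-7)=1 g(7,-5)=7 g(7,-3)=21 g(7,-1)=34 g(7,1)=28
t=8: g(8,-8)=1 g(8,-6)=8 g(8,-4)=28 g(8,-2)=55 g(8,0)=62 g(8,2)=28
t=9: g(9,-9)=1 g(9,-7)=9 g(9,-5)=36 g(9,-3)=83 g(9,-1)=117 g(9,1)=90
t=10: g(10,-10)=1 g(10,-8)=10 g(10,-6)=45 g(10,-4)=119 g(10,-2)=200 g(10,0)=207 g(10,2)=90
t=11: g(11,-11)=1 g(11,-9)=11 g(11,-7)=55 g(11,-5)=164 g(11,-3)=319 g(11,-1)=407 g(11,1)=297
t=12: g(12,-12)=1 g(12,-10)=12 g(12,-8)=66 g(12,-6)=219 g(12,-4)=483 g(12,-2)=726 g(12,0)=704 g(12,2)=297
t=13: g(13,-13)=1 g(13,-11)=13 g(13,-9)=78 g(13,-7)=285 g(13,-5)=702 g(13,-3)=1209 g(13,-1)=1430 g(13,1)=1001
t=14: g(14,-14)=1 g(14,-12)=14 g(14,-10)=91 g(14,-8)=363 g(14,-6)=987 g(14,-4)=1911 g(14,-2)=2639 g(14,0)=2431 g(14,2)=1001
t=15: g(15,-15)=1 g(15,-13)=15 g(15,-11)=105 g(15,-9)=454 g(15,-7)=1350 g(15,-5)=2898 g(15,-3)=4550 g(15,-1)=5070 g(15,1)=3432
t=16: g(16,-16)=1 g(16,-14)=16 g(16,-12)=120 g(16,-10)=559 g(16,-8)=1804 g(16,-6)=4248 g(16,-4)=7448 g(16,-2)=9620 g(16,0)=8502 g(16,2)=3432
t=17: g(17,-17)=1 g(17,-15)=17 g(17,-13)=136 g(17,-11)=679 g(17,-9)=2363 g(17,-7)=6052 g(17,-5)=11696 g(17,-3)=17068 g(17,-1)=18122 g(17,1)=11934
t=18: g(18,-18)=1 g(18,-16)=18 g(18,-14)=153 g(18,-12)=815 g(18,-10)=3042 g(18,-8)=8415 g(18,-6)=17748 g(18,-4)=28764 g(18,-2)=35190 g(18,0)=30056 g(18,2)=11934
t=19: g(19,-19)=1 g(19,-17)=19 g(19,-15)=171 g(19,-13)=968 g(19,-11)=3857 g(19,-9)=11457 g(19,-7)=26163 g(19,-5)=46512 g(19,-3)=63954 g(19,-1)=65246 g(19,1)=41990
t=20: g(20,-20)=1 g(20,-18)=20 g(20,-16)=190 g(20,-14)=1139 g(20,-12)=4825 g(20,-10)=15314 g(20,-8)=37620 g(20,-6)=72675 g(20,-4)=110466 g(20,-2)=129200 g(20,0)=107236 g(20,2)=41990
t=21: g(21,-21)=1 g(21,-19)=21 g(21,-17)=210 g(21,-15)=1329 g(21,-13)=5964 g(21,-11)=20139 g(21,-9)=52934 g(21,-7)=110295 g(21,-5)=183141 g(21,-3)=239666 g(21,-1)=236436 g(21,1)=149226
t=22: g(22,-22)=1 g(22,-20)=22 g(22,-18)=231 g(22,-16)=1539 g(22,-14)=7293 g(22,-12)=26103 g(22,-10)=73073 g(22,-8)=163229 g(22,-6)=293436 g(22,-4)=422807 g(22,-2)=476102 g(22,0)=385662 g(22,2)=149226
t=23: g(23,-23)=1 g(23,-21)=23 g(23,-19)=253 g(23,-17)=1770 g(23,-15)=8832 g(23,-13)=33396 g(23,-11)=99176 g(23,-9)=236302 g(23,-7)=456665 g(23,-5)=716243 g(23,-3)=898909 g(23,-1)=861764 g(23,1)=534888
t=24: g(24,-24)=1 g(24,-22)=24 g(24,-20)=276 g(24,-18)=2023 g(24,-16)=10602 g(24,-14)=42228 g(24,-12)=132572 g(24,-10)=335478 g(24,-8)=692967 g(24,-6)=1172908 g(24,-4)=1615152 g(24,-2)=1760673 g(24,0)=1396652 g(24,2)=534888
t=25: g(25,-25)=1 g(25,-23)=25 g(25,-21)=300 g(25,-19)=2299 g(25,-17)=12625 g(25,-15)=52830 g(25,-13)=174800 g(25,-11)=468050 g(25,-9)=1028445 g(25,-7)=1865875 g(25,-5)=2788060 g(25,-3)=3375825 g(25,-1)=3157325 g(25,1)=1931540
t=26: g(26,-26)=1 g(26,-24)=26 g(26,-22)=325 g(26,-20)=2599 g(26,-18)=14924 g(26,-16)=65455 g(26,-14)=227630 g(26,-12)=642850 g(26,-10)=1496495 g(26,-8)=2894320 g(26,-6)=4653935 g(26,-4)=6163885 g(26,-2)=6533150 g(26,0)=5088865 g(26,2)=1931540
t=27: g(27,-27)=1 g(27,-25)=27 g(27,-23)=351 g(27,-21)=2924 g(27,-19)=17523 g(27,-17)=80379 g(27,-15)=293085 g(27,-13)=870480 g(27,-11)=2139345 g(27,-9)=4390815 g(27,-7)=7548255 g(27,-5)=10817820 g(27,-3)=12697035 g(27,-1)=11622015 g(27,1)=7020405
t=28: g(28,-28)=1 g(28,-26)=28 g(28,-24)=378 g(28,-22)=3275 g(28,-20)=20447 g(28,-18)=97902 g(28,-16)=373464 g(28,-14)=1163565 g(28,-12)=3009825 g(28,-10)=6530160 g(28,-8)=11939070 g(28,-6)=18366075 g(28,-4)=23514855 g(28,-2)=24319050 g(28,0)=18642420 g(28,2)=7020405
t=29: g(29,-29)=1 g(29,-27)=29 g(29,-25)=406 g(29,-23)=3653 g(29,-21)=23722 g(29,-19)=118349 g(29,-17)=471366 g(29,-15)=1537029 g(29,-13)=4173390 g(29,-11)=9539985 g(29,-9)=18469230 g(29,-7)=30305145 g(29,-5)=41880930 g(29,-3)=47833905 g(29,-1)=42961470 g(29,1)=25662825
Paths never hitting 3: Σ_s g(29,s) = 222981435
Paths hitting 3: 2^29 - 222981435 = 313889477
P = 313889477/536870912 = 313889477/536870912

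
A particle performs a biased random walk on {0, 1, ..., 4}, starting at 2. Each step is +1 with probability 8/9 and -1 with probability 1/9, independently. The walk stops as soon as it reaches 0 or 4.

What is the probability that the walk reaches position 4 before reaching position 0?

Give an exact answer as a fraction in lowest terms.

Biased walk: p = 8/9, q = 1/9, r = q/p = 1/8
Gambler's ruin: P(hit 4 before 0 | start at 2) = (1 - r^a)/(1 - r^N)
r^2 = 1/64; r^4 = 1/4096
P = (1 - 1/64) / (1 - 1/4096) = 63/64 / 4095/4096 = 64/65

Answer: 64/65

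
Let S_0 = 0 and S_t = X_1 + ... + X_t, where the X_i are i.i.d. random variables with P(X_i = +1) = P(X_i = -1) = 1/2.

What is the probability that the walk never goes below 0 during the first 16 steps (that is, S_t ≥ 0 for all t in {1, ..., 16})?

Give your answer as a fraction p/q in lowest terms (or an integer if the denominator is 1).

Let f(t,s) = #length-t paths at position s with S_1..S_t all ≥ 0.
f(t,s) = f(t-1,s-1) + f(t-1,s+1) for s ≥ 0; f(t,s) = 0 for s < 0.
t=0: f(0,0)=1
t=1: f(1,1)=1
t=2: f(2,0)=1 f(2,2)=1
t=3: f(3,1)=2 f(3,3)=1
t=4: f(4,0)=2 f(4,2)=3 f(4,4)=1
t=5: f(5,1)=5 f(5,3)=4 f(5,5)=1
t=6: f(6,0)=5 f(6,2)=9 f(6,4)=5 f(6,6)=1
t=7: f(7,1)=14 f(7,3)=14 f(7,5)=6 f(7,7)=1
t=8: f(8,0)=14 f(8,2)=28 f(8,4)=20 f(8,6)=7 f(8,8)=1
t=9: f(9,1)=42 f(9,3)=48 f(9,5)=27 f(9,7)=8 f(9,9)=1
t=10: f(10,0)=42 f(10,2)=90 f(10,4)=75 f(10,6)=35 f(10,8)=9 f(10,10)=1
t=11: f(11,1)=132 f(11,3)=165 f(11,5)=110 f(11,7)=44 f(11,9)=10 f(11,11)=1
t=12: f(12,0)=132 f(12,2)=297 f(12,4)=275 f(12,6)=154 f(12,8)=54 f(12,10)=11 f(12,12)=1
t=13: f(13,1)=429 f(13,3)=572 f(13,5)=429 f(13,7)=208 f(13,9)=65 f(13,11)=12 f(13,13)=1
t=14: f(14,0)=429 f(14,2)=1001 f(14,4)=1001 f(14,6)=637 f(14,8)=273 f(14,10)=77 f(14,12)=13 f(14,14)=1
t=15: f(15,1)=1430 f(15,3)=2002 f(15,5)=1638 f(15,7)=910 f(15,9)=350 f(15,11)=90 f(15,13)=14 f(15,15)=1
t=16: f(16,0)=1430 f(16,2)=3432 f(16,4)=3640 f(16,6)=2548 f(16,8)=1260 f(16,10)=440 f(16,12)=104 f(16,14)=15 f(16,16)=1
Σ_s f(16,s) = 12870
P = 12870/65536 = 6435/32768

Answer: 6435/32768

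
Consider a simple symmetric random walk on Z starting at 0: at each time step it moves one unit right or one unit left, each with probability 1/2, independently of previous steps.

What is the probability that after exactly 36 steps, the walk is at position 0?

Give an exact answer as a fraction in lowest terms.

Answer: 2268783825/17179869184

Derivation:
To return to 0 after 36 steps: need exactly 18 steps of +1 and 18 of -1.
Favorable paths: C(36,18) = 9075135300
Total paths: 2^36 = 68719476736
P = 9075135300/68719476736 = 2268783825/17179869184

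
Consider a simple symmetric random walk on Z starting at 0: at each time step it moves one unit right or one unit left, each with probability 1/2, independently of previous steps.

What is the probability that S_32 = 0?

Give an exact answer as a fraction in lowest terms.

To return to 0 after 32 steps: need exactly 16 steps of +1 and 16 of -1.
Favorable paths: C(32,16) = 601080390
Total paths: 2^32 = 4294967296
P = 601080390/4294967296 = 300540195/2147483648

Answer: 300540195/2147483648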